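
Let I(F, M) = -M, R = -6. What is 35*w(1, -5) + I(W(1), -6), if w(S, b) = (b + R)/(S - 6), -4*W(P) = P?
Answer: 83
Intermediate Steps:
W(P) = -P/4
w(S, b) = (-6 + b)/(-6 + S) (w(S, b) = (b - 6)/(S - 6) = (-6 + b)/(-6 + S))
35*w(1, -5) + I(W(1), -6) = 35*((-6 - 5)/(-6 + 1)) - 1*(-6) = 35*(-11/(-5)) + 6 = 35*(-⅕*(-11)) + 6 = 35*(11/5) + 6 = 77 + 6 = 83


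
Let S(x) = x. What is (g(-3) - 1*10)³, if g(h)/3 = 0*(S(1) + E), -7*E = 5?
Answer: -1000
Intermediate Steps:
E = -5/7 (E = -⅐*5 = -5/7 ≈ -0.71429)
g(h) = 0 (g(h) = 3*(0*(1 - 5/7)) = 3*(0*(2/7)) = 3*0 = 0)
(g(-3) - 1*10)³ = (0 - 1*10)³ = (0 - 10)³ = (-10)³ = -1000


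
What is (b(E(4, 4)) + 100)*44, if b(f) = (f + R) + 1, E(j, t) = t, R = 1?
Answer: 4664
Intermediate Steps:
b(f) = 2 + f (b(f) = (f + 1) + 1 = (1 + f) + 1 = 2 + f)
(b(E(4, 4)) + 100)*44 = ((2 + 4) + 100)*44 = (6 + 100)*44 = 106*44 = 4664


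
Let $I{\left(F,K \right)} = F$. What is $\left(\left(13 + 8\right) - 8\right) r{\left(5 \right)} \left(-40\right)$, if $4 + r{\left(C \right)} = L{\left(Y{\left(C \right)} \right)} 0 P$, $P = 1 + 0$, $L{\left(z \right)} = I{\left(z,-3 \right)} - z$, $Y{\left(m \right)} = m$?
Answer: $2080$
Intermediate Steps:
$L{\left(z \right)} = 0$ ($L{\left(z \right)} = z - z = 0$)
$P = 1$
$r{\left(C \right)} = -4$ ($r{\left(C \right)} = -4 + 0 \cdot 0 \cdot 1 = -4 + 0 \cdot 1 = -4 + 0 = -4$)
$\left(\left(13 + 8\right) - 8\right) r{\left(5 \right)} \left(-40\right) = \left(\left(13 + 8\right) - 8\right) \left(-4\right) \left(-40\right) = \left(21 - 8\right) \left(-4\right) \left(-40\right) = 13 \left(-4\right) \left(-40\right) = \left(-52\right) \left(-40\right) = 2080$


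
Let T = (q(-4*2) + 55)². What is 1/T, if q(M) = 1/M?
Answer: 64/192721 ≈ 0.00033209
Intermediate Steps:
T = 192721/64 (T = (1/(-4*2) + 55)² = (1/(-8) + 55)² = (-⅛ + 55)² = (439/8)² = 192721/64 ≈ 3011.3)
1/T = 1/(192721/64) = 64/192721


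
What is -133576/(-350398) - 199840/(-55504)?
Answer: 2419923082/607765331 ≈ 3.9817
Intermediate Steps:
-133576/(-350398) - 199840/(-55504) = -133576*(-1/350398) - 199840*(-1/55504) = 66788/175199 + 12490/3469 = 2419923082/607765331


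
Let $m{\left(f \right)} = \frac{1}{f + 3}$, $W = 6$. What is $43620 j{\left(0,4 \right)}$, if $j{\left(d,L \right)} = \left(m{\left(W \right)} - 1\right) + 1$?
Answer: $\frac{14540}{3} \approx 4846.7$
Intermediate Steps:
$m{\left(f \right)} = \frac{1}{3 + f}$
$j{\left(d,L \right)} = \frac{1}{9}$ ($j{\left(d,L \right)} = \left(\frac{1}{3 + 6} - 1\right) + 1 = \left(\frac{1}{9} - 1\right) + 1 = - \frac{8}{9} + 1 = \frac{1}{9}$)
$43620 j{\left(0,4 \right)} = 43620 \cdot \frac{1}{9} = \frac{14540}{3}$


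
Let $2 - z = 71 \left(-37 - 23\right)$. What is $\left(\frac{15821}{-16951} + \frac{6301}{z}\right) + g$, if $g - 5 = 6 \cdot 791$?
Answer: $\frac{343276143811}{72245162} \approx 4751.5$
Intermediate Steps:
$g = 4751$ ($g = 5 + 6 \cdot 791 = 5 + 4746 = 4751$)
$z = 4262$ ($z = 2 - 71 \left(-37 - 23\right) = 2 - 71 \left(-60\right) = 2 - -4260 = 2 + 4260 = 4262$)
$\left(\frac{15821}{-16951} + \frac{6301}{z}\right) + g = \left(\frac{15821}{-16951} + \frac{6301}{4262}\right) + 4751 = \left(15821 \left(- \frac{1}{16951}\right) + 6301 \cdot \frac{1}{4262}\right) + 4751 = \left(- \frac{15821}{16951} + \frac{6301}{4262}\right) + 4751 = \frac{39379149}{72245162} + 4751 = \frac{343276143811}{72245162}$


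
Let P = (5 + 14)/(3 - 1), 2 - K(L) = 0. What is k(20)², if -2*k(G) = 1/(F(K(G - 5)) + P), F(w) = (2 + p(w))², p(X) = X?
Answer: 1/2601 ≈ 0.00038447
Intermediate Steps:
K(L) = 2 (K(L) = 2 - 1*0 = 2 + 0 = 2)
P = 19/2 ≈ 9.5000
F(w) = (2 + w)²
k(G) = -1/51 (k(G) = -1/(2*((2 + 2)² + 19/2)) = -1/(2*(4² + 19/2)) = -1/(2*(16 + 19/2)) = -1/(2*51/2) = -½*2/51 = -1/51)
k(20)² = (-1/51)² = 1/2601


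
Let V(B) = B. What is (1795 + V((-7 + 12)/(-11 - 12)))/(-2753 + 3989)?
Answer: 3440/2369 ≈ 1.4521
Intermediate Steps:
(1795 + V((-7 + 12)/(-11 - 12)))/(-2753 + 3989) = (1795 + (-7 + 12)/(-11 - 12))/(-2753 + 3989) = (1795 + 5/(-23))/1236 = (1795 + 5*(-1/23))*(1/1236) = (1795 - 5/23)*(1/1236) = (41280/23)*(1/1236) = 3440/2369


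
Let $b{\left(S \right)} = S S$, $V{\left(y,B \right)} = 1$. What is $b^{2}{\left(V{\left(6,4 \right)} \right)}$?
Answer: $1$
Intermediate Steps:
$b{\left(S \right)} = S^{2}$
$b^{2}{\left(V{\left(6,4 \right)} \right)} = \left(1^{2}\right)^{2} = 1^{2} = 1$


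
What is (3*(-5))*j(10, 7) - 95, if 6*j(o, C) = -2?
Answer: -90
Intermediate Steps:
j(o, C) = -⅓ (j(o, C) = (⅙)*(-2) = -⅓)
(3*(-5))*j(10, 7) - 95 = (3*(-5))*(-⅓) - 95 = -15*(-⅓) - 95 = 5 - 95 = -90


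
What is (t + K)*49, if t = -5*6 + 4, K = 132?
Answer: 5194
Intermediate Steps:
t = -26 (t = -30 + 4 = -26)
(t + K)*49 = (-26 + 132)*49 = 106*49 = 5194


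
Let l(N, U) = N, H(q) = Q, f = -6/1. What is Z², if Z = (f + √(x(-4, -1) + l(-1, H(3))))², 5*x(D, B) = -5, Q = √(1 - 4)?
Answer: (6 - I*√2)⁴ ≈ 868.0 - 1154.0*I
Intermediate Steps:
Q = I*√3 (Q = √(-3) = I*√3 ≈ 1.732*I)
f = -6 (f = -6*1 = -6)
H(q) = I*√3
x(D, B) = -1 (x(D, B) = (⅕)*(-5) = -1)
Z = (-6 + I*√2)² (Z = (-6 + √(-1 - 1))² = (-6 + √(-2))² = (-6 + I*√2)² ≈ 34.0 - 16.971*I)
Z² = ((6 - I*√2)²)² = (6 - I*√2)⁴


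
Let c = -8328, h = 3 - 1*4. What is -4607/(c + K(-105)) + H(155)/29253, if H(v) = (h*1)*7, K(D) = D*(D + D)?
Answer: -6422125/19114746 ≈ -0.33598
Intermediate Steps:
h = -1 (h = 3 - 4 = -1)
K(D) = 2*D² (K(D) = D*(2*D) = 2*D²)
H(v) = -7 (H(v) = -1*1*7 = -1*7 = -7)
-4607/(c + K(-105)) + H(155)/29253 = -4607/(-8328 + 2*(-105)²) - 7/29253 = -4607/(-8328 + 2*11025) - 7*1/29253 = -4607/(-8328 + 22050) - 1/4179 = -4607/13722 - 1/4179 = -6422125/19114746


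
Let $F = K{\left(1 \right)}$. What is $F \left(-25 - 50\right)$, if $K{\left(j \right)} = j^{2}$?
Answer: $-75$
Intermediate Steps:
$F = 1$ ($F = 1^{2} = 1$)
$F \left(-25 - 50\right) = 1 \left(-25 - 50\right) = 1 \left(-75\right) = -75$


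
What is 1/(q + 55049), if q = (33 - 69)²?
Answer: 1/56345 ≈ 1.7748e-5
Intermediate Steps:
q = 1296 (q = (-36)² = 1296)
1/(q + 55049) = 1/(1296 + 55049) = 1/56345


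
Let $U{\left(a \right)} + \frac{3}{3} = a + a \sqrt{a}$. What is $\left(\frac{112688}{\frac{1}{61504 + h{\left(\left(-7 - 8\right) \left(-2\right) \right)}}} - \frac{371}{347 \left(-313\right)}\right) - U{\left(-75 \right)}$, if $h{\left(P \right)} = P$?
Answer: $\frac{753124256203319}{108611} + 375 i \sqrt{3} \approx 6.9341 \cdot 10^{9} + 649.52 i$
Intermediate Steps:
$U{\left(a \right)} = -1 + a + a^{\frac{3}{2}}$ ($U{\left(a \right)} = -1 + \left(a + a \sqrt{a}\right) = -1 + \left(a + a^{\frac{3}{2}}\right) = -1 + a + a^{\frac{3}{2}}$)
$\left(\frac{112688}{\frac{1}{61504 + h{\left(\left(-7 - 8\right) \left(-2\right) \right)}}} - \frac{371}{347 \left(-313\right)}\right) - U{\left(-75 \right)} = \left(\frac{112688}{\frac{1}{61504 + \left(-7 - 8\right) \left(-2\right)}} - \frac{371}{347 \left(-313\right)}\right) - \left(-1 - 75 + \left(-75\right)^{\frac{3}{2}}\right) = \left(\frac{112688}{\frac{1}{61504 - -30}} - \frac{371}{-108611}\right) - \left(-1 - 75 - 375 i \sqrt{3}\right) = \left(\frac{112688}{\frac{1}{61504 + 30}} - - \frac{371}{108611}\right) - \left(-76 - 375 i \sqrt{3}\right) = \left(\frac{112688}{\frac{1}{61534}} + \frac{371}{108611}\right) + \left(76 + 375 i \sqrt{3}\right) = \left(112688 \frac{1}{\frac{1}{61534}} + \frac{371}{108611}\right) + \left(76 + 375 i \sqrt{3}\right) = \left(112688 \cdot 61534 + \frac{371}{108611}\right) + \left(76 + 375 i \sqrt{3}\right) = \left(6934143392 + \frac{371}{108611}\right) + \left(76 + 375 i \sqrt{3}\right) = \frac{753124247948883}{108611} + \left(76 + 375 i \sqrt{3}\right) = \frac{753124256203319}{108611} + 375 i \sqrt{3}$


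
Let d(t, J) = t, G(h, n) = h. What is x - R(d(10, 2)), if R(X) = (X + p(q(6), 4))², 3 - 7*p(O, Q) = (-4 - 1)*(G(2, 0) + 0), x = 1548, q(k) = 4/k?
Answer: 68963/49 ≈ 1407.4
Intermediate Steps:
p(O, Q) = 13/7 (p(O, Q) = 3/7 - (-4 - 1)*(2 + 0)/7 = 3/7 - (-5)*2/7 = 3/7 - ⅐*(-10) = 3/7 + 10/7 = 13/7)
R(X) = (13/7 + X)² (R(X) = (X + 13/7)² = (13/7 + X)²)
x - R(d(10, 2)) = 1548 - (13 + 7*10)²/49 = 1548 - (13 + 70)²/49 = 1548 - 83²/49 = 1548 - 6889/49 = 68963/49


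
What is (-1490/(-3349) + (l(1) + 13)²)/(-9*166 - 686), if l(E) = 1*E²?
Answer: -328947/3650410 ≈ -0.090112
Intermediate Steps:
l(E) = E²
(-1490/(-3349) + (l(1) + 13)²)/(-9*166 - 686) = (-1490/(-3349) + (1² + 13)²)/(-9*166 - 686) = (-1490*(-1/3349) + (1 + 13)²)/(-1494 - 686) = (1490/3349 + 14²)/(-2180) = (1490/3349 + 196)*(-1/2180) = (657894/3349)*(-1/2180) = -328947/3650410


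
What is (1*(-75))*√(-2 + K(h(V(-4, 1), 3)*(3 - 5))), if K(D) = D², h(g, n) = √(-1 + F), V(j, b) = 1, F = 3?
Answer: -75*√6 ≈ -183.71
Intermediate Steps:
h(g, n) = √2 (h(g, n) = √(-1 + 3) = √2)
(1*(-75))*√(-2 + K(h(V(-4, 1), 3)*(3 - 5))) = (1*(-75))*√(-2 + (√2*(3 - 5))²) = -75*√(-2 + (√2*(-2))²) = -75*√(-2 + (-2*√2)²) = -75*√(-2 + 8) = -75*√6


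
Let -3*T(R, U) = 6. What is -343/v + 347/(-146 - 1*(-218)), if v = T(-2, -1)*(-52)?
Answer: 178/117 ≈ 1.5214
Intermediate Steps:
T(R, U) = -2 (T(R, U) = -⅓*6 = -2)
v = 104 (v = -2*(-52) = 104)
-343/v + 347/(-146 - 1*(-218)) = -343/104 + 347/(-146 - 1*(-218)) = -343*1/104 + 347/(-146 + 218) = -343/104 + 347/72 = 178/117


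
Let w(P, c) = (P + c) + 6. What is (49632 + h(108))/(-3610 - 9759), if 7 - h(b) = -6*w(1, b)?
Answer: -50329/13369 ≈ -3.7646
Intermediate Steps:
w(P, c) = 6 + P + c
h(b) = 49 + 6*b (h(b) = 7 - (-6)*(6 + 1 + b) = 7 - (-6)*(7 + b) = 7 - (-42 - 6*b) = 7 + (42 + 6*b) = 49 + 6*b)
(49632 + h(108))/(-3610 - 9759) = (49632 + (49 + 6*108))/(-3610 - 9759) = (49632 + (49 + 648))/(-13369) = (49632 + 697)*(-1/13369) = 50329*(-1/13369) = -50329/13369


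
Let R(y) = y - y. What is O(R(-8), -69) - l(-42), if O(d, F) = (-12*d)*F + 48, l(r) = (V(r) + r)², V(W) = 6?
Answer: -1248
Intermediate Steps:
l(r) = (6 + r)²
R(y) = 0
O(d, F) = 48 - 12*F*d (O(d, F) = -12*F*d + 48 = 48 - 12*F*d)
O(R(-8), -69) - l(-42) = (48 - 12*(-69)*0) - (6 - 42)² = (48 + 0) - 1*(-36)² = 48 - 1*1296 = 48 - 1296 = -1248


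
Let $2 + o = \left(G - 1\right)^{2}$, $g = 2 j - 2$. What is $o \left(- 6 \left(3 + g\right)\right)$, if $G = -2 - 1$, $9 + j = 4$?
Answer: $756$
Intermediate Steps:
$j = -5$ ($j = -9 + 4 = -5$)
$g = -12$ ($g = 2 \left(-5\right) - 2 = -10 - 2 = -12$)
$G = -3$
$o = 14$ ($o = -2 + \left(-3 - 1\right)^{2} = -2 + \left(-4\right)^{2} = -2 + 16 = 14$)
$o \left(- 6 \left(3 + g\right)\right) = 14 \left(- 6 \left(3 - 12\right)\right) = 14 \left(\left(-6\right) \left(-9\right)\right) = 14 \cdot 54 = 756$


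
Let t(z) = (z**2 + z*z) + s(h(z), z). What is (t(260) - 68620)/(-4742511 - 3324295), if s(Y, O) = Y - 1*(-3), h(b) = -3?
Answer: -33290/4033403 ≈ -0.0082536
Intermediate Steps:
s(Y, O) = 3 + Y (s(Y, O) = Y + 3 = 3 + Y)
t(z) = 2*z**2 (t(z) = (z**2 + z*z) + (3 - 3) = (z**2 + z**2) + 0 = 2*z**2 + 0 = 2*z**2)
(t(260) - 68620)/(-4742511 - 3324295) = (2*260**2 - 68620)/(-4742511 - 3324295) = (2*67600 - 68620)/(-8066806) = (135200 - 68620)*(-1/8066806) = 66580*(-1/8066806) = -33290/4033403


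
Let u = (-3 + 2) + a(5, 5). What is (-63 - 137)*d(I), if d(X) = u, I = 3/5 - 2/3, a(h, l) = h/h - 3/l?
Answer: 120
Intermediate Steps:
a(h, l) = 1 - 3/l
u = -⅗ (u = (-3 + 2) + (-3 + 5)/5 = -1 + (⅕)*2 = -1 + ⅖ = -⅗ ≈ -0.60000)
I = -1/15 (I = 3*(⅕) - 2*⅓ = ⅗ - ⅔ = -1/15 ≈ -0.066667)
d(X) = -⅗
(-63 - 137)*d(I) = (-63 - 137)*(-⅗) = -200*(-⅗) = 120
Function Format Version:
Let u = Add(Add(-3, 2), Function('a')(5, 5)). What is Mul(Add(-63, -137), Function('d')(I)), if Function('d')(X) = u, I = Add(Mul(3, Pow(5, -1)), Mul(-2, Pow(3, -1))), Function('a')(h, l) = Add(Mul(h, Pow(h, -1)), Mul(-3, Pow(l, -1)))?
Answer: 120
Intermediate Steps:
Function('a')(h, l) = Add(1, Mul(-3, Pow(l, -1)))
u = Rational(-3, 5) (u = Add(Add(-3, 2), Mul(Pow(5, -1), Add(-3, 5))) = Add(-1, Mul(Rational(1, 5), 2)) = Add(-1, Rational(2, 5)) = Rational(-3, 5) ≈ -0.60000)
I = Rational(-1, 15) (I = Add(Mul(3, Rational(1, 5)), Mul(-2, Rational(1, 3))) = Add(Rational(3, 5), Rational(-2, 3)) = Rational(-1, 15) ≈ -0.066667)
Function('d')(X) = Rational(-3, 5)
Mul(Add(-63, -137), Function('d')(I)) = Mul(Add(-63, -137), Rational(-3, 5)) = Mul(-200, Rational(-3, 5)) = 120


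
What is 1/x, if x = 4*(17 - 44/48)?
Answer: 3/193 ≈ 0.015544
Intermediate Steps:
x = 193/3 (x = 4*(17 - 44*1/48) = 4*(17 - 11/12) = 4*(193/12) = 193/3 ≈ 64.333)
1/x = 1/(193/3) = 3/193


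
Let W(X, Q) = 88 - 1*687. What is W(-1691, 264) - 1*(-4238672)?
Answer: 4238073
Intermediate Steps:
W(X, Q) = -599 (W(X, Q) = 88 - 687 = -599)
W(-1691, 264) - 1*(-4238672) = -599 - 1*(-4238672) = -599 + 4238672 = 4238073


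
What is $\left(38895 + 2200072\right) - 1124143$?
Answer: $1114824$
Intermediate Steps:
$\left(38895 + 2200072\right) - 1124143 = 2238967 - 1124143 = 1114824$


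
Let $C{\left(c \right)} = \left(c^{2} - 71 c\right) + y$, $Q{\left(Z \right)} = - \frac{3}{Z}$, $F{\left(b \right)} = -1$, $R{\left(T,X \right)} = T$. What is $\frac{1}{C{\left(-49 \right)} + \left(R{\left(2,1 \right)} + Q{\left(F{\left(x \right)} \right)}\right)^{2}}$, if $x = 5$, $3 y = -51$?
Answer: $\frac{1}{5888} \approx 0.00016984$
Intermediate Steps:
$y = -17$ ($y = \frac{1}{3} \left(-51\right) = -17$)
$C{\left(c \right)} = -17 + c^{2} - 71 c$ ($C{\left(c \right)} = \left(c^{2} - 71 c\right) - 17 = -17 + c^{2} - 71 c$)
$\frac{1}{C{\left(-49 \right)} + \left(R{\left(2,1 \right)} + Q{\left(F{\left(x \right)} \right)}\right)^{2}} = \frac{1}{\left(-17 + \left(-49\right)^{2} - -3479\right) + \left(2 - \frac{3}{-1}\right)^{2}} = \frac{1}{\left(-17 + 2401 + 3479\right) + \left(2 - -3\right)^{2}} = \frac{1}{5863 + \left(2 + 3\right)^{2}} = \frac{1}{5863 + 5^{2}} = \frac{1}{5863 + 25} = \frac{1}{5888}$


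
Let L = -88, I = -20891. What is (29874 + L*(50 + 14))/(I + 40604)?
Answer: 24242/19713 ≈ 1.2297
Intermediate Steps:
(29874 + L*(50 + 14))/(I + 40604) = (29874 - 88*(50 + 14))/(-20891 + 40604) = (29874 - 88*64)/19713 = (29874 - 5632)*(1/19713) = 24242*(1/19713) = 24242/19713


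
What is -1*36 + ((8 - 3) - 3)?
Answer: -34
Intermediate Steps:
-1*36 + ((8 - 3) - 3) = -36 + (5 - 3) = -36 + 2 = -34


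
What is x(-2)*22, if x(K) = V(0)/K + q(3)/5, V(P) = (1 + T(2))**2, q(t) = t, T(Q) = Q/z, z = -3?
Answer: 539/45 ≈ 11.978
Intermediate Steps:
T(Q) = -Q/3 (T(Q) = Q/(-3) = Q*(-1/3) = -Q/3)
V(P) = 1/9 (V(P) = (1 - 1/3*2)**2 = (1 - 2/3)**2 = (1/3)**2 = 1/9)
x(K) = 3/5 + 1/(9*K) (x(K) = 1/(9*K) + 3/5 = 3/5 + 1/(9*K))
x(-2)*22 = ((1/45)*(5 + 27*(-2))/(-2))*22 = ((1/45)*(-1/2)*(5 - 54))*22 = ((1/45)*(-1/2)*(-49))*22 = (49/90)*22 = 539/45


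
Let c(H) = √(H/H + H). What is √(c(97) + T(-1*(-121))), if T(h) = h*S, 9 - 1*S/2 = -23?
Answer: √(7744 + 7*√2) ≈ 88.056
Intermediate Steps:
S = 64 (S = 18 - 2*(-23) = 18 + 46 = 64)
T(h) = 64*h (T(h) = h*64 = 64*h)
c(H) = √(1 + H)
√(c(97) + T(-1*(-121))) = √(√(1 + 97) + 64*(-1*(-121))) = √(√98 + 64*121) = √(7*√2 + 7744) = √(7744 + 7*√2)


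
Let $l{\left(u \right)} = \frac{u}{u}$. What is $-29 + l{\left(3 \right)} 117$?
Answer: $88$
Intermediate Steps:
$l{\left(u \right)} = 1$
$-29 + l{\left(3 \right)} 117 = -29 + 1 \cdot 117 = -29 + 117 = 88$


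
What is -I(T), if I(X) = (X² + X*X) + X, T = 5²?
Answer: -1275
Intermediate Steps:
T = 25
I(X) = X + 2*X² (I(X) = (X² + X²) + X = 2*X² + X = X + 2*X²)
-I(T) = -25*(1 + 2*25) = -25*(1 + 50) = -25*51 = -1*1275 = -1275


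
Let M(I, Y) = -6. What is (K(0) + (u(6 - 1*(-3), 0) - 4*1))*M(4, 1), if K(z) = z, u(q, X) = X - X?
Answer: 24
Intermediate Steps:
u(q, X) = 0
(K(0) + (u(6 - 1*(-3), 0) - 4*1))*M(4, 1) = (0 + (0 - 4*1))*(-6) = (0 + (0 - 4))*(-6) = (0 - 4)*(-6) = -4*(-6) = 24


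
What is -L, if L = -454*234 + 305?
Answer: 105931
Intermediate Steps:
L = -105931 (L = -106236 + 305 = -105931)
-L = -1*(-105931) = 105931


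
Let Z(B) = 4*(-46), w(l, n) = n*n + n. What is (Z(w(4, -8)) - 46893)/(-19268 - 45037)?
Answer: 47077/64305 ≈ 0.73209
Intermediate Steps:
w(l, n) = n + n**2 (w(l, n) = n**2 + n = n + n**2)
Z(B) = -184
(Z(w(4, -8)) - 46893)/(-19268 - 45037) = (-184 - 46893)/(-19268 - 45037) = -47077/(-64305) = -47077*(-1/64305) = 47077/64305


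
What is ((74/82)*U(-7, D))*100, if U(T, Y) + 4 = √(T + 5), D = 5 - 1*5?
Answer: -14800/41 + 3700*I*√2/41 ≈ -360.98 + 127.62*I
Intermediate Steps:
D = 0 (D = 5 - 5 = 0)
U(T, Y) = -4 + √(5 + T) (U(T, Y) = -4 + √(T + 5) = -4 + √(5 + T))
((74/82)*U(-7, D))*100 = ((74/82)*(-4 + √(5 - 7)))*100 = ((74*(1/82))*(-4 + √(-2)))*100 = (37*(-4 + I*√2)/41)*100 = (-148/41 + 37*I*√2/41)*100 = -14800/41 + 3700*I*√2/41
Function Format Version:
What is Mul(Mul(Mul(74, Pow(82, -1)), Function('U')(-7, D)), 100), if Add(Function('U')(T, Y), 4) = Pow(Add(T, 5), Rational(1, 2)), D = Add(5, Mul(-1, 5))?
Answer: Add(Rational(-14800, 41), Mul(Rational(3700, 41), I, Pow(2, Rational(1, 2)))) ≈ Add(-360.98, Mul(127.62, I))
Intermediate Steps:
D = 0 (D = Add(5, -5) = 0)
Function('U')(T, Y) = Add(-4, Pow(Add(5, T), Rational(1, 2))) (Function('U')(T, Y) = Add(-4, Pow(Add(T, 5), Rational(1, 2))) = Add(-4, Pow(Add(5, T), Rational(1, 2))))
Mul(Mul(Mul(74, Pow(82, -1)), Function('U')(-7, D)), 100) = Mul(Mul(Mul(74, Pow(82, -1)), Add(-4, Pow(Add(5, -7), Rational(1, 2)))), 100) = Mul(Mul(Mul(74, Rational(1, 82)), Add(-4, Pow(-2, Rational(1, 2)))), 100) = Mul(Mul(Rational(37, 41), Add(-4, Mul(I, Pow(2, Rational(1, 2))))), 100) = Mul(Add(Rational(-148, 41), Mul(Rational(37, 41), I, Pow(2, Rational(1, 2)))), 100) = Add(Rational(-14800, 41), Mul(Rational(3700, 41), I, Pow(2, Rational(1, 2))))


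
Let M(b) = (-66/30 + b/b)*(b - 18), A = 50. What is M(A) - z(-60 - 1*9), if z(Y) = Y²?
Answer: -23997/5 ≈ -4799.4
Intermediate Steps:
M(b) = 108/5 - 6*b/5 (M(b) = (-66*1/30 + 1)*(-18 + b) = (-11/5 + 1)*(-18 + b) = -6*(-18 + b)/5 = 108/5 - 6*b/5)
M(A) - z(-60 - 1*9) = (108/5 - 6/5*50) - (-60 - 1*9)² = (108/5 - 60) - (-60 - 9)² = -192/5 - 1*(-69)² = -192/5 - 1*4761 = -192/5 - 4761 = -23997/5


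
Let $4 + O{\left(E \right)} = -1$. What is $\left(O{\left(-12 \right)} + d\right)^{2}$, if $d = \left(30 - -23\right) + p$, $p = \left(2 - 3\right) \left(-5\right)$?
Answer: $2809$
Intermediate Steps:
$O{\left(E \right)} = -5$ ($O{\left(E \right)} = -4 - 1 = -5$)
$p = 5$ ($p = \left(-1\right) \left(-5\right) = 5$)
$d = 58$ ($d = \left(30 - -23\right) + 5 = \left(30 + 23\right) + 5 = 53 + 5 = 58$)
$\left(O{\left(-12 \right)} + d\right)^{2} = \left(-5 + 58\right)^{2} = 53^{2} = 2809$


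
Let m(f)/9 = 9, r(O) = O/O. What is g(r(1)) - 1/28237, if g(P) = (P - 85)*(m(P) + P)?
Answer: -194496457/28237 ≈ -6888.0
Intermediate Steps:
r(O) = 1
m(f) = 81 (m(f) = 9*9 = 81)
g(P) = (-85 + P)*(81 + P) (g(P) = (P - 85)*(81 + P) = (-85 + P)*(81 + P))
g(r(1)) - 1/28237 = (-6885 + 1² - 4*1) - 1/28237 = (-6885 + 1 - 4) - 1*1/28237 = -6888 - 1/28237 = -194496457/28237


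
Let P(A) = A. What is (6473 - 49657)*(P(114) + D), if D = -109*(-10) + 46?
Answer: -53980000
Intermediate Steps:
D = 1136 (D = 1090 + 46 = 1136)
(6473 - 49657)*(P(114) + D) = (6473 - 49657)*(114 + 1136) = -43184*1250 = -53980000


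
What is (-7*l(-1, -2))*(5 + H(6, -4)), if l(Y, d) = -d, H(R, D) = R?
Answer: -154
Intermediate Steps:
(-7*l(-1, -2))*(5 + H(6, -4)) = (-(-7)*(-2))*(5 + 6) = -7*2*11 = -14*11 = -154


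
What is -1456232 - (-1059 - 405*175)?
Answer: -1384298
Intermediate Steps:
-1456232 - (-1059 - 405*175) = -1456232 - (-1059 - 70875) = -1456232 - 1*(-71934) = -1456232 + 71934 = -1384298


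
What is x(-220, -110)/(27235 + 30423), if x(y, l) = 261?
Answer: 261/57658 ≈ 0.0045267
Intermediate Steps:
x(-220, -110)/(27235 + 30423) = 261/(27235 + 30423) = 261/57658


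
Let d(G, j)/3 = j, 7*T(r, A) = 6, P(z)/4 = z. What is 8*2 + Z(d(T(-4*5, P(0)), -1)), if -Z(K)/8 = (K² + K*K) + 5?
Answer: -168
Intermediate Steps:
P(z) = 4*z
T(r, A) = 6/7 (T(r, A) = (⅐)*6 = 6/7)
d(G, j) = 3*j
Z(K) = -40 - 16*K² (Z(K) = -8*((K² + K*K) + 5) = -8*((K² + K²) + 5) = -8*(2*K² + 5) = -8*(5 + 2*K²) = -40 - 16*K²)
8*2 + Z(d(T(-4*5, P(0)), -1)) = 8*2 + (-40 - 16*(3*(-1))²) = 16 + (-40 - 16*(-3)²) = 16 + (-40 - 16*9) = 16 + (-40 - 144) = 16 - 184 = -168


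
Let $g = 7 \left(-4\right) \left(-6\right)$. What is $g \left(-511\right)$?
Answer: $-85848$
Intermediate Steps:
$g = 168$ ($g = \left(-28\right) \left(-6\right) = 168$)
$g \left(-511\right) = 168 \left(-511\right) = -85848$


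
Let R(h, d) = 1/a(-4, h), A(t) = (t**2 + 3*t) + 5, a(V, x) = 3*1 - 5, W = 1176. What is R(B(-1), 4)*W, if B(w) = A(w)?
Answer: -588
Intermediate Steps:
a(V, x) = -2 (a(V, x) = 3 - 5 = -2)
A(t) = 5 + t**2 + 3*t
B(w) = 5 + w**2 + 3*w
R(h, d) = -1/2 (R(h, d) = 1/(-2) = -1/2)
R(B(-1), 4)*W = -1/2*1176 = -588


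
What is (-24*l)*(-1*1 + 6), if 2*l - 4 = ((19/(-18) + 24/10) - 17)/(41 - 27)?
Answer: -3631/21 ≈ -172.90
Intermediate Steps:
l = 3631/2520 (l = 2 + (((19/(-18) + 24/10) - 17)/(41 - 27))/2 = 2 + (((19*(-1/18) + 24*(⅒)) - 17)/14)/2 = 2 + (((-19/18 + 12/5) - 17)*(1/14))/2 = 2 + ((121/90 - 17)*(1/14))/2 = 2 + (-1409/90*1/14)/2 = 2 + (½)*(-1409/1260) = 2 - 1409/2520 = 3631/2520 ≈ 1.4409)
(-24*l)*(-1*1 + 6) = (-24*3631/2520)*(-1*1 + 6) = -3631*(-1 + 6)/105 = -3631/105*5 = -3631/21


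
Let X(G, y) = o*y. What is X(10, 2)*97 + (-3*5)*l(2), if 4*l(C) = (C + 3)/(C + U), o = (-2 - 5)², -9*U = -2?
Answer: 151961/16 ≈ 9497.6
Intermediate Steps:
U = 2/9 (U = -⅑*(-2) = 2/9 ≈ 0.22222)
o = 49 (o = (-7)² = 49)
l(C) = (3 + C)/(4*(2/9 + C)) (l(C) = ((C + 3)/(C + 2/9))/4 = ((3 + C)/(2/9 + C))/4 = (3 + C)/(4*(2/9 + C)))
X(G, y) = 49*y
X(10, 2)*97 + (-3*5)*l(2) = (49*2)*97 + (-3*5)*(9*(3 + 2)/(4*(2 + 9*2))) = 98*97 - 135*5/(4*(2 + 18)) = 9506 - 135*5/(4*20) = 9506 - 15*9/16 = 9506 - 135/16 = 151961/16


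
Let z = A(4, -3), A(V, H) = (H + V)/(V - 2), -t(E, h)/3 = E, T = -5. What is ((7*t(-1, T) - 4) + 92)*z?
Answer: 109/2 ≈ 54.500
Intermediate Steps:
t(E, h) = -3*E
A(V, H) = (H + V)/(-2 + V)
z = ½ (z = (-3 + 4)/(-2 + 4) = 1/2 = (½)*1 = ½ ≈ 0.50000)
((7*t(-1, T) - 4) + 92)*z = ((7*(-3*(-1)) - 4) + 92)*(½) = ((7*3 - 4) + 92)*(½) = ((21 - 4) + 92)*(½) = (17 + 92)*(½) = 109*(½) = 109/2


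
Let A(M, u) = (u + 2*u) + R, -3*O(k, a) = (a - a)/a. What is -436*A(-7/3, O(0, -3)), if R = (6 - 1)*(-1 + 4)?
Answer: -6540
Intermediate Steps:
R = 15 (R = 5*3 = 15)
O(k, a) = 0 (O(k, a) = -(a - a)/(3*a) = -0/a = -⅓*0 = 0)
A(M, u) = 15 + 3*u (A(M, u) = (u + 2*u) + 15 = 3*u + 15 = 15 + 3*u)
-436*A(-7/3, O(0, -3)) = -436*(15 + 3*0) = -436*(15 + 0) = -436*15 = -6540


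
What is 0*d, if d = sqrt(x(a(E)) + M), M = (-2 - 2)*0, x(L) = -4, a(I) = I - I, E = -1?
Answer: 0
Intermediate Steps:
a(I) = 0
M = 0 (M = -4*0 = 0)
d = 2*I (d = sqrt(-4 + 0) = sqrt(-4) = 2*I ≈ 2.0*I)
0*d = 0*(2*I) = 0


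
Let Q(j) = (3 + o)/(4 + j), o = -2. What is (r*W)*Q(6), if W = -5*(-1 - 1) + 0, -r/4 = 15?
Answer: -60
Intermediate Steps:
r = -60 (r = -4*15 = -60)
W = 10 (W = -5*(-2) + 0 = 10 + 0 = 10)
Q(j) = 1/(4 + j) (Q(j) = (3 - 2)/(4 + j) = 1/(4 + j))
(r*W)*Q(6) = (-60*10)/(4 + 6) = -600/10 = -600*⅒ = -60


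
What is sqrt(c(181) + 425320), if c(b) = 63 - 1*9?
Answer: sqrt(425374) ≈ 652.21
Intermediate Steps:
c(b) = 54 (c(b) = 63 - 9 = 54)
sqrt(c(181) + 425320) = sqrt(54 + 425320) = sqrt(425374)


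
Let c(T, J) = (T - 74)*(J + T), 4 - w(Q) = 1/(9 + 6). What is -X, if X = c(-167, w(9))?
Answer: -589486/15 ≈ -39299.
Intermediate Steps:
w(Q) = 59/15 (w(Q) = 4 - 1/(9 + 6) = 4 - 1/15 = 59/15)
c(T, J) = (-74 + T)*(J + T)
X = 589486/15 (X = (-167)² - 74*59/15 - 74*(-167) + (59/15)*(-167) = 27889 - 4366/15 + 12358 - 9853/15 = 589486/15 ≈ 39299.)
-X = -1*589486/15 = -589486/15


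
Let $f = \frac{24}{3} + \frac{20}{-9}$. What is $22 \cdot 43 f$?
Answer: $\frac{49192}{9} \approx 5465.8$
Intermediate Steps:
$f = \frac{52}{9}$ ($f = 24 \cdot \frac{1}{3} + 20 \left(- \frac{1}{9}\right) = 8 - \frac{20}{9} = \frac{52}{9} \approx 5.7778$)
$22 \cdot 43 f = 22 \cdot 43 \cdot \frac{52}{9} = 946 \cdot \frac{52}{9} = \frac{49192}{9}$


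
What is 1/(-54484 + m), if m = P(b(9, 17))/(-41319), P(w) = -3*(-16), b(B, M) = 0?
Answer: -13773/750408148 ≈ -1.8354e-5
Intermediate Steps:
P(w) = 48
m = -16/13773 (m = 48/(-41319) = 48*(-1/41319) = -16/13773 ≈ -0.0011617)
1/(-54484 + m) = 1/(-54484 - 16/13773) = 1/(-750408148/13773) = -13773/750408148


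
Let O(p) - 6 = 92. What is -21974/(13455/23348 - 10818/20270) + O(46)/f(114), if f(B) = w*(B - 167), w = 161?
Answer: -487576674365014/944921259 ≈ -5.1600e+5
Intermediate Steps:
f(B) = -26887 + 161*B (f(B) = 161*(B - 167) = 161*(-167 + B) = -26887 + 161*B)
O(p) = 98 (O(p) = 6 + 92 = 98)
-21974/(13455/23348 - 10818/20270) + O(46)/f(114) = -21974/(13455/23348 - 10818/20270) + 98/(-26887 + 161*114) = -21974/(13455*(1/23348) - 10818*1/20270) + 98/(-26887 + 18354) = -21974/(1035/1796 - 5409/10135) + 98/(-8533) = -21974/775161/18202460 + 98*(-1/8533) = -21974*18202460/775161 - 14/1219 = -399980856040/775161 - 14/1219 = -487576674365014/944921259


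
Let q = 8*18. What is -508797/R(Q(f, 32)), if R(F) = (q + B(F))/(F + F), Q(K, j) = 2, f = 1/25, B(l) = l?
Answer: -1017594/73 ≈ -13940.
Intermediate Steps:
q = 144
f = 1/25 ≈ 0.040000
R(F) = (144 + F)/(2*F) (R(F) = (144 + F)/(F + F) = (144 + F)/((2*F)) = (144 + F)*(1/(2*F)) = (144 + F)/(2*F))
-508797/R(Q(f, 32)) = -508797*4/(144 + 2) = -508797/((½)*(½)*146) = -508797/73/2 = -508797*2/73 = -1017594/73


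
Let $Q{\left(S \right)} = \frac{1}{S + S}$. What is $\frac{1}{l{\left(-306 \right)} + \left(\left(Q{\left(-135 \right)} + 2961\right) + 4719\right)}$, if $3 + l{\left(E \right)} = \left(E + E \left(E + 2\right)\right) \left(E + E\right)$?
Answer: $- \frac{270}{15318649531} \approx -1.7626 \cdot 10^{-8}$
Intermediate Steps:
$Q{\left(S \right)} = \frac{1}{2 S}$
$l{\left(E \right)} = -3 + 2 E \left(E + E \left(2 + E\right)\right)$ ($l{\left(E \right)} = -3 + \left(E + E \left(E + 2\right)\right) \left(E + E\right) = -3 + \left(E + E \left(2 + E\right)\right) 2 E = -3 + 2 E \left(E + E \left(2 + E\right)\right)$)
$\frac{1}{l{\left(-306 \right)} + \left(\left(Q{\left(-135 \right)} + 2961\right) + 4719\right)} = \frac{1}{\left(-3 + 2 \left(-306\right)^{3} + 6 \left(-306\right)^{2}\right) + \left(\left(\frac{1}{2 \left(-135\right)} + 2961\right) + 4719\right)} = \frac{1}{\left(-3 + 2 \left(-28652616\right) + 6 \cdot 93636\right) + \left(\left(\frac{1}{2} \left(- \frac{1}{135}\right) + 2961\right) + 4719\right)} = \frac{1}{\left(-3 - 57305232 + 561816\right) + \left(\left(- \frac{1}{270} + 2961\right) + 4719\right)} = \frac{1}{-56743419 + \left(\frac{799469}{270} + 4719\right)} = \frac{1}{-56743419 + \frac{2073599}{270}} = \frac{1}{- \frac{15318649531}{270}} = - \frac{270}{15318649531}$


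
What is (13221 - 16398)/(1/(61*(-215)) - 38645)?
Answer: 41666355/506829176 ≈ 0.082210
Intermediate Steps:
(13221 - 16398)/(1/(61*(-215)) - 38645) = -3177/(1/(-13115) - 38645) = -3177/(-1/13115 - 38645) = -3177/(-506829176/13115) = -3177*(-13115/506829176) = 41666355/506829176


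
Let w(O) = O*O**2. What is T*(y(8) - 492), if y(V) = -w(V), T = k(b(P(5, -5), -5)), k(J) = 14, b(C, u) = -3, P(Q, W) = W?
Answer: -14056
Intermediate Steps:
w(O) = O**3
T = 14
y(V) = -V**3
T*(y(8) - 492) = 14*(-1*8**3 - 492) = 14*(-1*512 - 492) = 14*(-512 - 492) = 14*(-1004) = -14056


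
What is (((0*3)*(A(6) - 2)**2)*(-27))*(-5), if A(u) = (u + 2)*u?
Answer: 0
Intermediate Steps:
A(u) = u*(2 + u) (A(u) = (2 + u)*u = u*(2 + u))
(((0*3)*(A(6) - 2)**2)*(-27))*(-5) = (((0*3)*(6*(2 + 6) - 2)**2)*(-27))*(-5) = ((0*(6*8 - 2)**2)*(-27))*(-5) = ((0*(48 - 2)**2)*(-27))*(-5) = ((0*46**2)*(-27))*(-5) = ((0*2116)*(-27))*(-5) = (0*(-27))*(-5) = 0*(-5) = 0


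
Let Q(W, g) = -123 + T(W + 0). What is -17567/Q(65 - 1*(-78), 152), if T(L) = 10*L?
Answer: -17567/1307 ≈ -13.441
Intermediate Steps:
Q(W, g) = -123 + 10*W (Q(W, g) = -123 + 10*(W + 0) = -123 + 10*W)
-17567/Q(65 - 1*(-78), 152) = -17567/(-123 + 10*(65 - 1*(-78))) = -17567/(-123 + 10*(65 + 78)) = -17567/(-123 + 10*143) = -17567/(-123 + 1430) = -17567/1307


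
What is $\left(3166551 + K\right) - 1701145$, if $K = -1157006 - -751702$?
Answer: $1060102$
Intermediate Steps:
$K = -405304$ ($K = -1157006 + 751702 = -405304$)
$\left(3166551 + K\right) - 1701145 = \left(3166551 - 405304\right) - 1701145 = 2761247 - 1701145 = 1060102$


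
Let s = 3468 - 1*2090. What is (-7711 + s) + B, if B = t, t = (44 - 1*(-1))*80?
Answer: -2733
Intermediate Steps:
s = 1378 (s = 3468 - 2090 = 1378)
t = 3600 (t = (44 + 1)*80 = 45*80 = 3600)
B = 3600
(-7711 + s) + B = (-7711 + 1378) + 3600 = -6333 + 3600 = -2733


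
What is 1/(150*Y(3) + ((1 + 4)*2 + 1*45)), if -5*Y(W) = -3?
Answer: 1/145 ≈ 0.0068966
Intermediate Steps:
Y(W) = 3/5 (Y(W) = -1/5*(-3) = 3/5)
1/(150*Y(3) + ((1 + 4)*2 + 1*45)) = 1/(150*(3/5) + ((1 + 4)*2 + 1*45)) = 1/(90 + (5*2 + 45)) = 1/(90 + (10 + 45)) = 1/(90 + 55) = 1/145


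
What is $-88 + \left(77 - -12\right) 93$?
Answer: $8189$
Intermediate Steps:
$-88 + \left(77 - -12\right) 93 = -88 + \left(77 + 12\right) 93 = -88 + 89 \cdot 93 = -88 + 8277 = 8189$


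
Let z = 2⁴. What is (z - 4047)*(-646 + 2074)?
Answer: -5756268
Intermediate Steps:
z = 16
(z - 4047)*(-646 + 2074) = (16 - 4047)*(-646 + 2074) = -4031*1428 = -5756268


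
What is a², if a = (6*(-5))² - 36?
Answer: 746496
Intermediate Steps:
a = 864 (a = (-30)² - 36 = 900 - 36 = 864)
a² = 864² = 746496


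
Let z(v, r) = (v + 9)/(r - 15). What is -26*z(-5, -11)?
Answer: 4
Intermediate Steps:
z(v, r) = (9 + v)/(-15 + r)
-26*z(-5, -11) = -26*(9 - 5)/(-15 - 11) = -26*4/(-26) = -(-1)*4 = -26*(-2/13) = 4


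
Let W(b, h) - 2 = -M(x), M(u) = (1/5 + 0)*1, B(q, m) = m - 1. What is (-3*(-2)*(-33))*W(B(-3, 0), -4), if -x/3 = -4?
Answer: -1782/5 ≈ -356.40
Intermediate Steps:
x = 12 (x = -3*(-4) = 12)
B(q, m) = -1 + m
M(u) = 1/5 (M(u) = (1/5 + 0)*1 = (1/5)*1 = 1/5)
W(b, h) = 9/5 (W(b, h) = 2 - 1*1/5 = 2 - 1/5 = 9/5)
(-3*(-2)*(-33))*W(B(-3, 0), -4) = (-3*(-2)*(-33))*(9/5) = (6*(-33))*(9/5) = -198*9/5 = -1782/5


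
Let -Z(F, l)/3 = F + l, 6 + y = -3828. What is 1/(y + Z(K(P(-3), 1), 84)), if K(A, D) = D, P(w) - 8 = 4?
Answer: -1/4089 ≈ -0.00024456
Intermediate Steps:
P(w) = 12 (P(w) = 8 + 4 = 12)
y = -3834 (y = -6 - 3828 = -3834)
Z(F, l) = -3*F - 3*l (Z(F, l) = -3*(F + l) = -3*F - 3*l)
1/(y + Z(K(P(-3), 1), 84)) = 1/(-3834 + (-3*1 - 3*84)) = 1/(-3834 + (-3 - 252)) = 1/(-3834 - 255) = 1/(-4089) = -1/4089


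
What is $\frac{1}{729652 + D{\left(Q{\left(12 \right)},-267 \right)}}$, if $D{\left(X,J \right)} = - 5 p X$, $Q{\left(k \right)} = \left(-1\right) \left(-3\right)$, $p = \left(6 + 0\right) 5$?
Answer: $\frac{1}{729202} \approx 1.3714 \cdot 10^{-6}$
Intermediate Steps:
$p = 30$ ($p = 6 \cdot 5 = 30$)
$Q{\left(k \right)} = 3$
$D{\left(X,J \right)} = - 150 X$ ($D{\left(X,J \right)} = \left(-5\right) 30 X = - 150 X$)
$\frac{1}{729652 + D{\left(Q{\left(12 \right)},-267 \right)}} = \frac{1}{729652 - 450} = \frac{1}{729202}$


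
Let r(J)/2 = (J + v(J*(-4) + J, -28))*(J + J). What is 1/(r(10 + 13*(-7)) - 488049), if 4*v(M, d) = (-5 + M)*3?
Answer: -1/519639 ≈ -1.9244e-6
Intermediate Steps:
v(M, d) = -15/4 + 3*M/4 (v(M, d) = ((-5 + M)*3)/4 = (-15 + 3*M)/4 = -15/4 + 3*M/4)
r(J) = 4*J*(-15/4 - 5*J/4) (r(J) = 2*((J + (-15/4 + 3*(J*(-4) + J)/4))*(J + J)) = 2*((J + (-15/4 + 3*(-4*J + J)/4))*(2*J)) = 2*((J + (-15/4 + 3*(-3*J)/4))*(2*J)) = 2*((J + (-15/4 - 9*J/4))*(2*J)) = 2*((-15/4 - 5*J/4)*(2*J)) = 2*(2*J*(-15/4 - 5*J/4)) = 4*J*(-15/4 - 5*J/4))
1/(r(10 + 13*(-7)) - 488049) = 1/(5*(10 + 13*(-7))*(-3 - (10 + 13*(-7))) - 488049) = 1/(5*(10 - 91)*(-3 - (10 - 91)) - 488049) = 1/(5*(-81)*(-3 - 1*(-81)) - 488049) = 1/(5*(-81)*(-3 + 81) - 488049) = 1/(5*(-81)*78 - 488049) = 1/(-31590 - 488049) = 1/(-519639) = -1/519639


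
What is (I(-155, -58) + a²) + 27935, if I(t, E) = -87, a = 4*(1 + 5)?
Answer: 28424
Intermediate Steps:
a = 24 (a = 4*6 = 24)
(I(-155, -58) + a²) + 27935 = (-87 + 24²) + 27935 = (-87 + 576) + 27935 = 489 + 27935 = 28424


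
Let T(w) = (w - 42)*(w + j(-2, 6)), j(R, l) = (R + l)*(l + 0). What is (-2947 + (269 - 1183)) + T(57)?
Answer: -2646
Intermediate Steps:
j(R, l) = l*(R + l) (j(R, l) = (R + l)*l = l*(R + l))
T(w) = (-42 + w)*(24 + w) (T(w) = (w - 42)*(w + 6*(-2 + 6)) = (-42 + w)*(w + 6*4) = (-42 + w)*(w + 24) = (-42 + w)*(24 + w))
(-2947 + (269 - 1183)) + T(57) = (-2947 + (269 - 1183)) + (-1008 + 57² - 18*57) = (-2947 - 914) + (-1008 + 3249 - 1026) = -3861 + 1215 = -2646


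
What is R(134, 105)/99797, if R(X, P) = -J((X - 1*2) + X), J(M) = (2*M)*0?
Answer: 0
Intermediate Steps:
J(M) = 0
R(X, P) = 0 (R(X, P) = -1*0 = 0)
R(134, 105)/99797 = 0/99797 = 0*(1/99797) = 0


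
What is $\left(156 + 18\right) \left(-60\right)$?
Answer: $-10440$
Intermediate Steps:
$\left(156 + 18\right) \left(-60\right) = 174 \left(-60\right) = -10440$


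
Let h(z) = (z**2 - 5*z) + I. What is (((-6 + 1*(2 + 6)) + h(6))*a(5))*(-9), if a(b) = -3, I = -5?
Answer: 81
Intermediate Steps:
h(z) = -5 + z**2 - 5*z (h(z) = (z**2 - 5*z) - 5 = -5 + z**2 - 5*z)
(((-6 + 1*(2 + 6)) + h(6))*a(5))*(-9) = (((-6 + 1*(2 + 6)) + (-5 + 6**2 - 5*6))*(-3))*(-9) = (((-6 + 1*8) + (-5 + 36 - 30))*(-3))*(-9) = (((-6 + 8) + 1)*(-3))*(-9) = ((2 + 1)*(-3))*(-9) = (3*(-3))*(-9) = -9*(-9) = 81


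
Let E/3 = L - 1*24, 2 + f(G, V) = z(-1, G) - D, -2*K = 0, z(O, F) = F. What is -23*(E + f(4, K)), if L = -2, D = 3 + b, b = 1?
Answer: 1840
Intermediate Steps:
D = 4 (D = 3 + 1 = 4)
K = 0 (K = -1/2*0 = 0)
f(G, V) = -6 + G (f(G, V) = -2 + (G - 1*4) = -2 + (G - 4) = -2 + (-4 + G) = -6 + G)
E = -78 (E = 3*(-2 - 1*24) = 3*(-2 - 24) = 3*(-26) = -78)
-23*(E + f(4, K)) = -23*(-78 + (-6 + 4)) = -23*(-78 - 2) = -23*(-80) = 1840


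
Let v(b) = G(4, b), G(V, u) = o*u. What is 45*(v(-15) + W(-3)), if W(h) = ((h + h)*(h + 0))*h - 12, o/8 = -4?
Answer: 18630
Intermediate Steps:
o = -32 (o = 8*(-4) = -32)
G(V, u) = -32*u
v(b) = -32*b
W(h) = -12 + 2*h**3 (W(h) = ((2*h)*h)*h - 12 = (2*h**2)*h - 12 = 2*h**3 - 12 = -12 + 2*h**3)
45*(v(-15) + W(-3)) = 45*(-32*(-15) + (-12 + 2*(-3)**3)) = 45*(480 + (-12 + 2*(-27))) = 45*(480 + (-12 - 54)) = 45*(480 - 66) = 45*414 = 18630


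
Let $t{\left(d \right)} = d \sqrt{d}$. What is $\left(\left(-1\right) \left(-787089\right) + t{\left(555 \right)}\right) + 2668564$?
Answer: $3455653 + 555 \sqrt{555} \approx 3.4687 \cdot 10^{6}$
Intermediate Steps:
$t{\left(d \right)} = d^{\frac{3}{2}}$
$\left(\left(-1\right) \left(-787089\right) + t{\left(555 \right)}\right) + 2668564 = \left(\left(-1\right) \left(-787089\right) + 555^{\frac{3}{2}}\right) + 2668564 = \left(787089 + 555 \sqrt{555}\right) + 2668564 = 3455653 + 555 \sqrt{555}$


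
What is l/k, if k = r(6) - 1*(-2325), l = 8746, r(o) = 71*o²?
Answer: 8746/4881 ≈ 1.7918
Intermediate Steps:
k = 4881 (k = 71*6² - 1*(-2325) = 71*36 + 2325 = 2556 + 2325 = 4881)
l/k = 8746/4881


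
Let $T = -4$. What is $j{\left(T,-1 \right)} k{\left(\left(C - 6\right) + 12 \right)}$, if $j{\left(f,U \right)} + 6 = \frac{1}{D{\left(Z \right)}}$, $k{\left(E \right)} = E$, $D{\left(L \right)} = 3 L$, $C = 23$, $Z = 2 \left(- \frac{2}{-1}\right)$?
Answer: $- \frac{2059}{12} \approx -171.58$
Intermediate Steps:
$Z = 4$ ($Z = 2 \left(\left(-2\right) \left(-1\right)\right) = 2 \cdot 2 = 4$)
$j{\left(f,U \right)} = - \frac{71}{12}$ ($j{\left(f,U \right)} = -6 + \frac{1}{3 \cdot 4} = -6 + \frac{1}{12} = - \frac{71}{12}$)
$j{\left(T,-1 \right)} k{\left(\left(C - 6\right) + 12 \right)} = - \frac{71 \left(\left(23 - 6\right) + 12\right)}{12} = - \frac{71 \left(17 + 12\right)}{12} = \left(- \frac{71}{12}\right) 29 = - \frac{2059}{12}$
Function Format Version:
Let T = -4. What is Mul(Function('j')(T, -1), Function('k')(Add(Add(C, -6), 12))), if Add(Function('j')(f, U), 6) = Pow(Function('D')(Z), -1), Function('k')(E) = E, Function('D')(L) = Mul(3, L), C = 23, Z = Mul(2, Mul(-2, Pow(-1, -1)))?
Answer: Rational(-2059, 12) ≈ -171.58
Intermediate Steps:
Z = 4 (Z = Mul(2, Mul(-2, -1)) = Mul(2, 2) = 4)
Function('j')(f, U) = Rational(-71, 12) (Function('j')(f, U) = Add(-6, Pow(Mul(3, 4), -1)) = Add(-6, Pow(12, -1)) = Add(-6, Rational(1, 12)) = Rational(-71, 12))
Mul(Function('j')(T, -1), Function('k')(Add(Add(C, -6), 12))) = Mul(Rational(-71, 12), Add(Add(23, -6), 12)) = Mul(Rational(-71, 12), Add(17, 12)) = Mul(Rational(-71, 12), 29) = Rational(-2059, 12)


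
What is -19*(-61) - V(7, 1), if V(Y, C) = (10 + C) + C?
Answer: 1147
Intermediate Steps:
V(Y, C) = 10 + 2*C
-19*(-61) - V(7, 1) = -19*(-61) - (10 + 2*1) = 1159 - (10 + 2) = 1159 - 1*12 = 1159 - 12 = 1147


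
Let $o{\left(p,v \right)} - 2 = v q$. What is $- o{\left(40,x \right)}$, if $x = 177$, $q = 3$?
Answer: $-533$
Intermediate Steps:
$o{\left(p,v \right)} = 2 + 3 v$ ($o{\left(p,v \right)} = 2 + v 3 = 2 + 3 v$)
$- o{\left(40,x \right)} = - (2 + 3 \cdot 177) = - (2 + 531) = \left(-1\right) 533 = -533$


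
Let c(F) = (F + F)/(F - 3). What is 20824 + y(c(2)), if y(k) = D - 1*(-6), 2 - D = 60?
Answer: 20772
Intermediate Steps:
D = -58 (D = 2 - 1*60 = 2 - 60 = -58)
c(F) = 2*F/(-3 + F) (c(F) = (2*F)/(-3 + F) = 2*F/(-3 + F))
y(k) = -52 (y(k) = -58 - 1*(-6) = -58 + 6 = -52)
20824 + y(c(2)) = 20824 - 52 = 20772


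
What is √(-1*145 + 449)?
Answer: 4*√19 ≈ 17.436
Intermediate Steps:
√(-1*145 + 449) = √(-145 + 449) = √304 = 4*√19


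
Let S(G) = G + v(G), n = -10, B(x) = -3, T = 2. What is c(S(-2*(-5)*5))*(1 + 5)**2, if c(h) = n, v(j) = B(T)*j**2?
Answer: -360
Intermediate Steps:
v(j) = -3*j**2
S(G) = G - 3*G**2
c(h) = -10
c(S(-2*(-5)*5))*(1 + 5)**2 = -10*(1 + 5)**2 = -10*6**2 = -10*36 = -360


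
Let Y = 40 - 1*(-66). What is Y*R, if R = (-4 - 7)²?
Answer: 12826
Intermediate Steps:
Y = 106 (Y = 40 + 66 = 106)
R = 121 (R = (-11)² = 121)
Y*R = 106*121 = 12826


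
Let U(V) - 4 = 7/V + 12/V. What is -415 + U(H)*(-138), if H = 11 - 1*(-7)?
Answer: -3338/3 ≈ -1112.7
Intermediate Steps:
H = 18 (H = 11 + 7 = 18)
U(V) = 4 + 19/V (U(V) = 4 + (7/V + 12/V) = 4 + 19/V)
-415 + U(H)*(-138) = -415 + (4 + 19/18)*(-138) = -415 + (91/18)*(-138) = -415 - 2093/3 = -3338/3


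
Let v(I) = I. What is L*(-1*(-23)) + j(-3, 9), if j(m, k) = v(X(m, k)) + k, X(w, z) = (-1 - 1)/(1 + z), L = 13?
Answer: 1539/5 ≈ 307.80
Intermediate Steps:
X(w, z) = -2/(1 + z)
j(m, k) = k - 2/(1 + k) (j(m, k) = -2/(1 + k) + k = k - 2/(1 + k))
L*(-1*(-23)) + j(-3, 9) = 13*(-1*(-23)) + (-2 + 9*(1 + 9))/(1 + 9) = 13*23 + (-2 + 9*10)/10 = 299 + (-2 + 90)/10 = 299 + (⅒)*88 = 299 + 44/5 = 1539/5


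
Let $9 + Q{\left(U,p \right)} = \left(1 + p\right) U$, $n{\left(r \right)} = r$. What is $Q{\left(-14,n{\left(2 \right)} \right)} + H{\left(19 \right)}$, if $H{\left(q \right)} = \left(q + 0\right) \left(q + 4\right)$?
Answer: $386$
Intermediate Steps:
$Q{\left(U,p \right)} = -9 + U \left(1 + p\right)$ ($Q{\left(U,p \right)} = -9 + \left(1 + p\right) U = -9 + U \left(1 + p\right)$)
$H{\left(q \right)} = q \left(4 + q\right)$
$Q{\left(-14,n{\left(2 \right)} \right)} + H{\left(19 \right)} = \left(-9 - 14 - 28\right) + 19 \left(4 + 19\right) = \left(-9 - 14 - 28\right) + 19 \cdot 23 = -51 + 437 = 386$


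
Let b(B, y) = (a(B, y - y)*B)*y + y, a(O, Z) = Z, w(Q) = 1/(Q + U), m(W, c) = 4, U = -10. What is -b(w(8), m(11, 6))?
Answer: -4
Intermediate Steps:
w(Q) = 1/(-10 + Q) (w(Q) = 1/(Q - 10) = 1/(-10 + Q))
b(B, y) = y (b(B, y) = ((y - y)*B)*y + y = (0*B)*y + y = 0*y + y = 0 + y = y)
-b(w(8), m(11, 6)) = -1*4 = -4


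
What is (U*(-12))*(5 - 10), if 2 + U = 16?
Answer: 840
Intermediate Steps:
U = 14 (U = -2 + 16 = 14)
(U*(-12))*(5 - 10) = (14*(-12))*(5 - 10) = -168*(-5) = 840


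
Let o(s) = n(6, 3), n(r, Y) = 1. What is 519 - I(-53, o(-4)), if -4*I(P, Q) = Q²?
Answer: 2077/4 ≈ 519.25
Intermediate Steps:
o(s) = 1
I(P, Q) = -Q²/4
519 - I(-53, o(-4)) = 519 - (-1)*1²/4 = 519 - (-1)/4 = 519 - 1*(-¼) = 519 + ¼ = 2077/4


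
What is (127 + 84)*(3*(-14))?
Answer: -8862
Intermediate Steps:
(127 + 84)*(3*(-14)) = 211*(-42) = -8862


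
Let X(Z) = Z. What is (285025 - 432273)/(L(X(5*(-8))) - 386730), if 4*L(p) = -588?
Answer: 147248/386877 ≈ 0.38061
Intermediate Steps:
L(p) = -147 (L(p) = (1/4)*(-588) = -147)
(285025 - 432273)/(L(X(5*(-8))) - 386730) = (285025 - 432273)/(-147 - 386730) = -147248/(-386877) = -147248*(-1/386877) = 147248/386877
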